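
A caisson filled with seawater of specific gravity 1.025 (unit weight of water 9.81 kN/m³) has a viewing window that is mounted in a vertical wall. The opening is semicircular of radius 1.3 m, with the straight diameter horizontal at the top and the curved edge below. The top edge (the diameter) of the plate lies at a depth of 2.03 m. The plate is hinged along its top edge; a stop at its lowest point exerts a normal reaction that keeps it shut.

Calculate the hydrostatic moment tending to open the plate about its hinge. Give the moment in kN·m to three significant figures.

M ≈ 41.2 kN·m

γ = 1.025 × 9.81 = 10.05525 kN/m³.
The centroid of a semicircle lies 4r/(3π) = 0.551737 m from the diameter, here below the top edge, so the centroid depth is h_c = 2.03 + 0.551737 = 2.58174 m.
A = πr²/2 = π × 1.3²/2 = 2.65465 m².
Resultant F = γ·h_c·A = 10.05525 × 2.58174 × 2.65465 = 68.9148 kN.
I_c = (π/8 − 8/(9π))·r⁴ = 0.109757 × 1.3⁴ = 0.313477 m⁴.
Centre of pressure: y_p = y_c + I_c/(y_c·A) = 2.58174 + 0.313477/(2.58174 × 2.65465) = 2.58174 + 0.0457389 = 2.62748 m along the plane.
The resultant acts 0.551737 + 0.0457389 = 0.597476 m (along the plate) below the hinge at the top edge, so the moment about the hinge is M = F × 0.597476 = 68.9148 × 0.597476 = 41.1749 kN·m.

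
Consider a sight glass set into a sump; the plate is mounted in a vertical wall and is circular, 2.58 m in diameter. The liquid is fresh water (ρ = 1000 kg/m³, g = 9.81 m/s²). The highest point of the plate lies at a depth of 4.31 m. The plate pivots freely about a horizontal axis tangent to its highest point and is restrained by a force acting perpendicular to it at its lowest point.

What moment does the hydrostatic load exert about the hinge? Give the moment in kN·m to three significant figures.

M ≈ 392 kN·m

γ = ρg = 1000 × 9.81 = 9810 N/m³ = 9.81 kN/m³.
The centroid is at the centre, 1.29 m below the top of the plate, so the centroid depth is h_c = 4.31 + 1.29 = 5.6 m.
A = π(1.29)² = 5.22792 m².
Resultant F = γ·h_c·A = 9.81 × 5.6 × 5.22792 = 287.201 kN.
I_c = πr⁴/4 = π × 1.29⁴/4 = 2.17495 m⁴.
Centre of pressure: y_p = y_c + I_c/(y_c·A) = 5.6 + 2.17495/(5.6 × 5.22792) = 5.6 + 0.0742903 = 5.67429 m along the plane.
The resultant acts 1.29 + 0.0742903 = 1.36429 m (along the plate) below the hinge at the top edge, so the moment about the hinge is M = F × 1.36429 = 287.201 × 1.36429 = 391.825 kN·m.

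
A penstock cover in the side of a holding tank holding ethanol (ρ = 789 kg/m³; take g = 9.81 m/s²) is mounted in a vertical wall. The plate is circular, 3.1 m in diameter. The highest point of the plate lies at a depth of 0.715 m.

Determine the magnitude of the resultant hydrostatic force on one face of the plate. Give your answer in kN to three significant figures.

γ = ρg = 789 × 9.81 / 1000 = 7.74009 kN/m³.
The centroid is at the centre, 1.55 m below the top of the plate, so the centroid depth is h_c = 0.715 + 1.55 = 2.265 m.
A = π(1.55)² = 7.54768 m².
Resultant F = γ·h_c·A = 7.74009 × 2.265 × 7.54768 = 132.321 kN.

F ≈ 132 kN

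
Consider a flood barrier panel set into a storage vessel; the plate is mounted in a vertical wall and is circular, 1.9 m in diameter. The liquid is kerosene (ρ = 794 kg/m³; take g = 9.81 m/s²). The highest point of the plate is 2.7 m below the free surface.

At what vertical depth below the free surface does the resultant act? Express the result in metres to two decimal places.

γ = ρg = 794 × 9.81 / 1000 = 7.78914 kN/m³.
The centroid is at the centre, 0.95 m below the top of the plate, so the centroid depth is h_c = 2.7 + 0.95 = 3.65 m.
A = π(0.95)² = 2.83529 m².
Resultant F = γ·h_c·A = 7.78914 × 3.65 × 2.83529 = 80.6083 kN.
I_c = πr⁴/4 = π × 0.95⁴/4 = 0.639712 m⁴.
Centre of pressure: y_p = y_c + I_c/(y_c·A) = 3.65 + 0.639712/(3.65 × 2.83529) = 3.65 + 0.061815 = 3.71182 m along the plane.

h_p = 3.71 m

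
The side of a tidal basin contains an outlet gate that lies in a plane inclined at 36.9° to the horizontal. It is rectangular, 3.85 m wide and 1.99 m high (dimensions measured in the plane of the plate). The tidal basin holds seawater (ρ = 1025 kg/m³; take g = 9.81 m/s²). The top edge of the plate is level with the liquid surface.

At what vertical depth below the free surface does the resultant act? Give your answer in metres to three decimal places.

h_p = 0.797 m

γ = ρg = 1025 × 9.81 / 1000 = 10.05525 kN/m³.
Let θ = 36.9° be the plate's angle to the horizontal; measure y along the incline from where the plane meets the free surface. Vertical depth h = y·sinθ with sinθ = 0.600420.
The centroid lies 1.99/2 = 0.995 m below the top edge, so y_c = 0.995 m and h_c = 0.995 × 0.600420 = 0.597418 m.
A = 3.85 × 1.99 = 7.6615 m².
Resultant F = γ·h_c·A = 10.05525 × 0.597418 × 7.6615 = 46.0241 kN.
I_c = b·h³/12 = 3.85 × 1.99³/12 = 2.52836 m⁴.
Centre of pressure: y_p = y_c + I_c/(y_c·A) = 0.995 + 2.52836/(0.995 × 7.6615) = 0.995 + 0.331667 = 1.32667 m along the plane.
Vertically, h_p = y_p·sinθ = 1.32667 × 0.600420 = 0.796559 m.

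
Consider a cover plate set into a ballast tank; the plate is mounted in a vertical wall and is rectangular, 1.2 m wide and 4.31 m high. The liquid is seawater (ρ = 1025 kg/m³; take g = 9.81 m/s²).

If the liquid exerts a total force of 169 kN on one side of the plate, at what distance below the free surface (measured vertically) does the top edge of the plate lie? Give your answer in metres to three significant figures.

γ = ρg = 1025 × 9.81 / 1000 = 10.05525 kN/m³.
A = 1.2 × 4.31 = 5.172 m².
From F = γ·h_c·A, the centroid depth is h_c = 169/(10.05525 × 5.172) = 3.24964 m.
The centroid lies 4.31/2 = 2.155 m below the top edge, so the top edge sits at h_top = 3.24964 − 2.155 = 1.09464 m below the surface.

d_top ≈ 1.09 m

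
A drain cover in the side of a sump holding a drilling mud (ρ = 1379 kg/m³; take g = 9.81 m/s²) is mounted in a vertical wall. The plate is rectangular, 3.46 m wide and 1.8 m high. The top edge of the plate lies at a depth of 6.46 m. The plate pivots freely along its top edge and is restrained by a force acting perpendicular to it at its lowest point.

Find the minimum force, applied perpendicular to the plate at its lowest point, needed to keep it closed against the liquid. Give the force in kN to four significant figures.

γ = ρg = 1379 × 9.81 / 1000 = 13.52799 kN/m³.
The centroid lies 1.8/2 = 0.9 m below the top edge, so the centroid depth is h_c = 6.46 + 0.9 = 7.36 m.
A = 3.46 × 1.8 = 6.228 m².
Resultant F = γ·h_c·A = 13.52799 × 7.36 × 6.228 = 620.097 kN.
I_c = b·h³/12 = 3.46 × 1.8³/12 = 1.68156 m⁴.
Centre of pressure: y_p = y_c + I_c/(y_c·A) = 7.36 + 1.68156/(7.36 × 6.228) = 7.36 + 0.0366848 = 7.39668 m along the plane.
The resultant acts 0.9 + 0.0366848 = 0.936685 m (along the plate) below the hinge at the top edge, so the moment about the hinge is M = F × 0.936685 = 620.097 × 0.936685 = 580.836 kN·m.
A normal force at the bottom, 1.8 m from the hinge, must supply this moment: P = 580.836/1.8 = 322.687 kN.

P ≈ 322.7 kN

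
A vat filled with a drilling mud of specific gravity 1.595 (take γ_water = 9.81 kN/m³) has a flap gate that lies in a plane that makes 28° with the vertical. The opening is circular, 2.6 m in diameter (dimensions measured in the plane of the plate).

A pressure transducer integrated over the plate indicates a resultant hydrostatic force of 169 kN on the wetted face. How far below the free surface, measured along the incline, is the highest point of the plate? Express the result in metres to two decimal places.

γ = 1.595 × 9.81 = 15.64695 kN/m³.
A = π(1.3)² = 5.30929 m².
From F = γ·h_c·A, the centroid depth is h_c = 169/(15.64695 × 5.30929) = 2.03433 m.
The plate makes 28° with the vertical, i.e. θ = 90° − 28° = 62° to the horizontal. Measuring y along the incline from the free-surface line, vertical depth h = y·sinθ with sinθ = 0.882948.
Along the incline, y_c = h_c/sinθ = 2.03433/0.882948 = 2.30402 m.
The centroid is at the centre, 1.3 m below the top of the plate, so the highest point sits at y_top = 2.30402 − 1.3 = 1.00402 m along the incline.

y_top ≈ 1.00 m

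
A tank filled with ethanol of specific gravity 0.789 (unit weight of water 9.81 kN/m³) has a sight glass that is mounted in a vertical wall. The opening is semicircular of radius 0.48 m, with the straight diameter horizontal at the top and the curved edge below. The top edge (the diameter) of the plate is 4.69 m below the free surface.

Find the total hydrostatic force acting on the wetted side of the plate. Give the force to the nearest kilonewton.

γ = 0.789 × 9.81 = 7.74009 kN/m³.
The centroid of a semicircle lies 4r/(3π) = 0.203718 m from the diameter, here below the top edge, so the centroid depth is h_c = 4.69 + 0.203718 = 4.89372 m.
A = πr²/2 = π × 0.48²/2 = 0.361911 m².
Resultant F = γ·h_c·A = 7.74009 × 4.89372 × 0.361911 = 13.7084 kN.

F ≈ 14 kN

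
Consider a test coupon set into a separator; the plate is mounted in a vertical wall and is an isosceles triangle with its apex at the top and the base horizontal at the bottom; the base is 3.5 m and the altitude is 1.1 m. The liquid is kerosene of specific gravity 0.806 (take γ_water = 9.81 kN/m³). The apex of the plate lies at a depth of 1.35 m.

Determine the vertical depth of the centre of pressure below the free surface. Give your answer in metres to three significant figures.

γ = 0.806 × 9.81 = 7.90686 kN/m³.
With the apex up, the centroid sits 2h/3 = 2 × 1.1/3 = 0.733333 m below the apex, so the centroid depth is h_c = 1.35 + 0.733333 = 2.08333 m.
A = ½ × 3.5 × 1.1 = 1.925 m².
Resultant F = γ·h_c·A = 7.90686 × 2.08333 × 1.925 = 31.7098 kN.
I_c = b·h³/36 = 3.5 × 1.1³/36 = 0.129403 m⁴.
Centre of pressure: y_p = y_c + I_c/(y_c·A) = 2.08333 + 0.129403/(2.08333 × 1.925) = 2.08333 + 0.0322668 = 2.1156 m along the plane.

h_p = 2.12 m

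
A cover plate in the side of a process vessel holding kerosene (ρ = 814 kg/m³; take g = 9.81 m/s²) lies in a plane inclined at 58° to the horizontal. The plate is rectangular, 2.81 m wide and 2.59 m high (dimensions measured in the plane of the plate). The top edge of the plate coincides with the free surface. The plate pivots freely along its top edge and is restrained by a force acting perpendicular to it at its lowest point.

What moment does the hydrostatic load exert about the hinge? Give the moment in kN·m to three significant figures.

M ≈ 110 kN·m

γ = ρg = 814 × 9.81 / 1000 = 7.98534 kN/m³.
Let θ = 58° be the plate's angle to the horizontal; measure y along the incline from where the plane meets the free surface. Vertical depth h = y·sinθ with sinθ = 0.848048.
The centroid lies 2.59/2 = 1.295 m below the top edge, so y_c = 1.295 m and h_c = 1.295 × 0.848048 = 1.09822 m.
A = 2.81 × 2.59 = 7.2779 m².
Resultant F = γ·h_c·A = 7.98534 × 1.09822 × 7.2779 = 63.8247 kN.
I_c = b·h³/12 = 2.81 × 2.59³/12 = 4.06841 m⁴.
Centre of pressure: y_p = y_c + I_c/(y_c·A) = 1.295 + 4.06841/(1.295 × 7.2779) = 1.295 + 0.431667 = 1.72667 m along the plane.
The resultant acts 1.295 + 0.431667 = 1.72667 m (along the plate) below the hinge at the top edge, so the moment about the hinge is M = F × 1.72667 = 63.8247 × 1.72667 = 110.204 kN·m.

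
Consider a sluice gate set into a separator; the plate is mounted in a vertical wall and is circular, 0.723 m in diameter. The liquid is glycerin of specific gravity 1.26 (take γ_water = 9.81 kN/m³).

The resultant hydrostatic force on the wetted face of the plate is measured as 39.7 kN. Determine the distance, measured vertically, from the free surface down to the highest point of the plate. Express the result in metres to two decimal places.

γ = 1.26 × 9.81 = 12.3606 kN/m³.
A = π(0.3615)² = 0.41055 m².
From F = γ·h_c·A, the centroid depth is h_c = 39.7/(12.3606 × 0.41055) = 7.82321 m.
The centroid is at the centre, 0.3615 m below the top of the plate, so the highest point sits at h_top = 7.82321 − 0.3615 = 7.46171 m below the surface.

d_top ≈ 7.46 m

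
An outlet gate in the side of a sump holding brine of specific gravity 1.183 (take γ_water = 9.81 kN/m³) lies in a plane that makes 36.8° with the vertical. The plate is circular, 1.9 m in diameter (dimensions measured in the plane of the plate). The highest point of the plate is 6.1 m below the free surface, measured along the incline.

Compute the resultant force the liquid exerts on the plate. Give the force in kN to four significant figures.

F ≈ 185.7 kN

γ = 1.183 × 9.81 = 11.60523 kN/m³.
The plate makes 36.8° with the vertical, i.e. θ = 90° − 36.8° = 53.2° to the horizontal. Measuring y along the incline from the free-surface line, vertical depth h = y·sinθ with sinθ = 0.800731.
The centroid is at the centre, 0.95 m below the top of the plate, so y_c = 6.1 + 0.95 = 7.05 m and h_c = 7.05 × 0.800731 = 5.64515 m.
A = π(0.95)² = 2.83529 m².
Resultant F = γ·h_c·A = 11.60523 × 5.64515 × 2.83529 = 185.749 kN.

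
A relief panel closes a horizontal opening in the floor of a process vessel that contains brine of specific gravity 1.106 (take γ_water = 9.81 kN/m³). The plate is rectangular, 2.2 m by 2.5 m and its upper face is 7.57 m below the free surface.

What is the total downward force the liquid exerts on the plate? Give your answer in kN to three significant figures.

F ≈ 452 kN

γ = 1.106 × 9.81 = 10.84986 kN/m³.
The plate is horizontal, so pressure is uniform at p = γ·h = 10.84986 × 7.57 = 82.1334 kN/m².
A = 2.2 × 2.5 = 5.5 m².
F = p·A = 82.1334 × 5.5 = 451.734 kN.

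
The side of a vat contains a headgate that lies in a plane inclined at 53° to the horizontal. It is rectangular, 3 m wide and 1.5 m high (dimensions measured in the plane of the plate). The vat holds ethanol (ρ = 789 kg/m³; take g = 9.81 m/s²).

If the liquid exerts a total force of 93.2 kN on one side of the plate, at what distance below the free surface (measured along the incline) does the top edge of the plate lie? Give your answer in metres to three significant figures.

γ = ρg = 789 × 9.81 / 1000 = 7.74009 kN/m³.
A = 3 × 1.5 = 4.5 m².
From F = γ·h_c·A, the centroid depth is h_c = 93.2/(7.74009 × 4.5) = 2.67582 m.
Let θ = 53° be the plate's angle to the horizontal; measure y along the incline from where the plane meets the free surface. Vertical depth h = y·sinθ with sinθ = 0.798636.
Along the incline, y_c = h_c/sinθ = 2.67582/0.798636 = 3.35049 m.
The centroid lies 1.5/2 = 0.75 m below the top edge, so the top edge sits at y_top = 3.35049 − 0.75 = 2.60049 m along the incline.

y_top ≈ 2.60 m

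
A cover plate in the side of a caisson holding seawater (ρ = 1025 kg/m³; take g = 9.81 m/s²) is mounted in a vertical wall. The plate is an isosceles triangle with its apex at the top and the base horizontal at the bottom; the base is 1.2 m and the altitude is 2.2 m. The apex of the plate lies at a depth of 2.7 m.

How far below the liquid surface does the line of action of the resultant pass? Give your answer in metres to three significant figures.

γ = ρg = 1025 × 9.81 / 1000 = 10.05525 kN/m³.
With the apex up, the centroid sits 2h/3 = 2 × 2.2/3 = 1.46667 m below the apex, so the centroid depth is h_c = 2.7 + 1.46667 = 4.16667 m.
A = ½ × 1.2 × 2.2 = 1.32 m².
Resultant F = γ·h_c·A = 10.05525 × 4.16667 × 1.32 = 55.3039 kN.
I_c = b·h³/36 = 1.2 × 2.2³/36 = 0.354933 m⁴.
Centre of pressure: y_p = y_c + I_c/(y_c·A) = 4.16667 + 0.354933/(4.16667 × 1.32) = 4.16667 + 0.0645332 = 4.2312 m along the plane.

h_p = 4.23 m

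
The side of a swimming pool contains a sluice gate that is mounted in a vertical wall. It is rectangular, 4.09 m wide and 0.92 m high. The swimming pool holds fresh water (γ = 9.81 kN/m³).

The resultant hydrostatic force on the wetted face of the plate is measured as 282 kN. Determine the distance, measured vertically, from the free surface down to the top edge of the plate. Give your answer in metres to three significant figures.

γ = 9.81 kN/m³.
A = 4.09 × 0.92 = 3.7628 m².
From F = γ·h_c·A, the centroid depth is h_c = 282/(9.81 × 3.7628) = 7.63957 m.
The centroid lies 0.92/2 = 0.46 m below the top edge, so the top edge sits at h_top = 7.63957 − 0.46 = 7.17957 m below the surface.

d_top ≈ 7.18 m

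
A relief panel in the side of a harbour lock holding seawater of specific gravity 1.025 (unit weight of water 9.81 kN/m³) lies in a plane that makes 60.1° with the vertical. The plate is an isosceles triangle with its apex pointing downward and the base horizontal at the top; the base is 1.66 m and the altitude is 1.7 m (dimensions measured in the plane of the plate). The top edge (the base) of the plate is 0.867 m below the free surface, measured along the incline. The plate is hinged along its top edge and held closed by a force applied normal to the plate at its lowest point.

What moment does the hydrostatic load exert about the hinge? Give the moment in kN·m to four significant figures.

M ≈ 6.881 kN·m

γ = 1.025 × 9.81 = 10.05525 kN/m³.
The plate makes 60.1° with the vertical, i.e. θ = 90° − 60.1° = 29.9° to the horizontal. Measuring y along the incline from the free-surface line, vertical depth h = y·sinθ with sinθ = 0.498488.
With the apex down, the centroid sits h/3 = 1.7/3 = 0.566667 m below the base (the top edge), so y_c = 0.867 + 0.566667 = 1.43367 m and h_c = 1.43367 × 0.498488 = 0.714667 m.
A = ½ × 1.66 × 1.7 = 1.411 m².
Resultant F = γ·h_c·A = 10.05525 × 0.714667 × 1.411 = 10.1397 kN.
I_c = b·h³/36 = 1.66 × 1.7³/36 = 0.226544 m⁴.
Centre of pressure: y_p = y_c + I_c/(y_c·A) = 1.43367 + 0.226544/(1.43367 × 1.411) = 1.43367 + 0.111989 = 1.54566 m along the plane.
The resultant acts 0.566667 + 0.111989 = 0.678656 m (along the plate) below the hinge at the top edge, so the moment about the hinge is M = F × 0.678656 = 10.1397 × 0.678656 = 6.88137 kN·m.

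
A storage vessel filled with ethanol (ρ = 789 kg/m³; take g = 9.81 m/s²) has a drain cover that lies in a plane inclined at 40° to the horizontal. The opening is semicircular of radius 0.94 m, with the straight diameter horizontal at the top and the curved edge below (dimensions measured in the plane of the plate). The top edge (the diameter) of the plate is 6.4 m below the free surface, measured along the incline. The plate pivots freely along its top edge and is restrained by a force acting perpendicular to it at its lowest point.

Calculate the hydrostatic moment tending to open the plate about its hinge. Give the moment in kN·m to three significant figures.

γ = ρg = 789 × 9.81 / 1000 = 7.74009 kN/m³.
Let θ = 40° be the plate's angle to the horizontal; measure y along the incline from where the plane meets the free surface. Vertical depth h = y·sinθ with sinθ = 0.642788.
The centroid of a semicircle lies 4r/(3π) = 0.398948 m from the diameter, here below the top edge, so y_c = 6.4 + 0.398948 = 6.79895 m and h_c = 6.79895 × 0.642788 = 4.37028 m.
A = πr²/2 = π × 0.94²/2 = 1.38796 m².
Resultant F = γ·h_c·A = 7.74009 × 4.37028 × 1.38796 = 46.9496 kN.
I_c = (π/8 − 8/(9π))·r⁴ = 0.109757 × 0.94⁴ = 0.0856927 m⁴.
Centre of pressure: y_p = y_c + I_c/(y_c·A) = 6.79895 + 0.0856927/(6.79895 × 1.38796) = 6.79895 + 0.00908082 = 6.80803 m along the plane.
The resultant acts 0.398948 + 0.00908082 = 0.408029 m (along the plate) below the hinge at the top edge, so the moment about the hinge is M = F × 0.408029 = 46.9496 × 0.408029 = 19.1568 kN·m.

M ≈ 19.2 kN·m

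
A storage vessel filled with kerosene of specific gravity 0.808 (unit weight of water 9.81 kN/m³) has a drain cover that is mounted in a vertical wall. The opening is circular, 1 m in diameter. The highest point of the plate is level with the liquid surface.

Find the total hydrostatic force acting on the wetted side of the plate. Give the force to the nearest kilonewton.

F ≈ 3 kN

γ = 0.808 × 9.81 = 7.92648 kN/m³.
The centroid is at the centre, 0.5 m below the top of the plate, so the centroid depth is h_c = 0.5 m.
A = π(0.5)² = 0.785398 m².
Resultant F = γ·h_c·A = 7.92648 × 0.5 × 0.785398 = 3.11272 kN.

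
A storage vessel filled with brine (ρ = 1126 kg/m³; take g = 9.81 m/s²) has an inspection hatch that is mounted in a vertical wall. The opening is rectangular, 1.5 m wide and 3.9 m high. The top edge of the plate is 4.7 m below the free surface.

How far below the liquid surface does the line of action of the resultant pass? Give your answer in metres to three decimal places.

γ = ρg = 1126 × 9.81 / 1000 = 11.04606 kN/m³.
The centroid lies 3.9/2 = 1.95 m below the top edge, so the centroid depth is h_c = 4.7 + 1.95 = 6.65 m.
A = 1.5 × 3.9 = 5.85 m².
Resultant F = γ·h_c·A = 11.04606 × 6.65 × 5.85 = 429.719 kN.
I_c = b·h³/12 = 1.5 × 3.9³/12 = 7.41487 m⁴.
Centre of pressure: y_p = y_c + I_c/(y_c·A) = 6.65 + 7.41487/(6.65 × 5.85) = 6.65 + 0.190601 = 6.8406 m along the plane.

h_p = 6.841 m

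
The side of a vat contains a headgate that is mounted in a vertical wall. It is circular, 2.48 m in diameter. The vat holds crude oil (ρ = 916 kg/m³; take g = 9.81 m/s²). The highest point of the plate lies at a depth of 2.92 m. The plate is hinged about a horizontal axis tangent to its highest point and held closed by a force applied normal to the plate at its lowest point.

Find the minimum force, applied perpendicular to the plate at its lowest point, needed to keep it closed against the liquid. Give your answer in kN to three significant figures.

γ = ρg = 916 × 9.81 / 1000 = 8.98596 kN/m³.
The centroid is at the centre, 1.24 m below the top of the plate, so the centroid depth is h_c = 2.92 + 1.24 = 4.16 m.
A = π(1.24)² = 4.83051 m².
Resultant F = γ·h_c·A = 8.98596 × 4.16 × 4.83051 = 180.572 kN.
I_c = πr⁴/4 = π × 1.24⁴/4 = 1.85685 m⁴.
Centre of pressure: y_p = y_c + I_c/(y_c·A) = 4.16 + 1.85685/(4.16 × 4.83051) = 4.16 + 0.0924039 = 4.2524 m along the plane.
The resultant acts 1.24 + 0.0924039 = 1.3324 m (along the plate) below the hinge at the top edge, so the moment about the hinge is M = F × 1.3324 = 180.572 × 1.3324 = 240.594 kN·m.
A normal force at the bottom, 2.48 m from the hinge, must supply this moment: P = 240.594/2.48 = 97.0137 kN.

P ≈ 97.0 kN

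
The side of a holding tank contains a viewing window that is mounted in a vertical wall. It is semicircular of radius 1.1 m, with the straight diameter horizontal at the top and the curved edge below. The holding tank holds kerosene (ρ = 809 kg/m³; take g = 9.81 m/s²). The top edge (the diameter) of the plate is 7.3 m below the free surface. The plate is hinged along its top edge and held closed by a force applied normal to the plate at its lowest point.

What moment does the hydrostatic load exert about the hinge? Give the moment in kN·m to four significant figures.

γ = ρg = 809 × 9.81 / 1000 = 7.93629 kN/m³.
The centroid of a semicircle lies 4r/(3π) = 0.466854 m from the diameter, here below the top edge, so the centroid depth is h_c = 7.3 + 0.466854 = 7.76685 m.
A = πr²/2 = π × 1.1²/2 = 1.90066 m².
Resultant F = γ·h_c·A = 7.93629 × 7.76685 × 1.90066 = 117.157 kN.
I_c = (π/8 − 8/(9π))·r⁴ = 0.109757 × 1.1⁴ = 0.160695 m⁴.
Centre of pressure: y_p = y_c + I_c/(y_c·A) = 7.76685 + 0.160695/(7.76685 × 1.90066) = 7.76685 + 0.0108856 = 7.77774 m along the plane.
The resultant acts 0.466854 + 0.0108856 = 0.47774 m (along the plate) below the hinge at the top edge, so the moment about the hinge is M = F × 0.47774 = 117.157 × 0.47774 = 55.9706 kN·m.

M ≈ 55.97 kN·m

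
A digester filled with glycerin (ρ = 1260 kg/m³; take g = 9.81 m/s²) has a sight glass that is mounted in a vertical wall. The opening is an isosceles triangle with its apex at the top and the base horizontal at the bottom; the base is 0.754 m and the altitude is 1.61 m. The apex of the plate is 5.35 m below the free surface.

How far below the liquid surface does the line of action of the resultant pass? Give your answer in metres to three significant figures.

γ = ρg = 1260 × 9.81 / 1000 = 12.3606 kN/m³.
With the apex up, the centroid sits 2h/3 = 2 × 1.61/3 = 1.07333 m below the apex, so the centroid depth is h_c = 5.35 + 1.07333 = 6.42333 m.
A = ½ × 0.754 × 1.61 = 0.60697 m².
Resultant F = γ·h_c·A = 12.3606 × 6.42333 × 0.60697 = 48.1911 kN.
I_c = b·h³/36 = 0.754 × 1.61³/36 = 0.0874071 m⁴.
Centre of pressure: y_p = y_c + I_c/(y_c·A) = 6.42333 + 0.0874071/(6.42333 × 0.60697) = 6.42333 + 0.0224192 = 6.44575 m along the plane.

h_p = 6.45 m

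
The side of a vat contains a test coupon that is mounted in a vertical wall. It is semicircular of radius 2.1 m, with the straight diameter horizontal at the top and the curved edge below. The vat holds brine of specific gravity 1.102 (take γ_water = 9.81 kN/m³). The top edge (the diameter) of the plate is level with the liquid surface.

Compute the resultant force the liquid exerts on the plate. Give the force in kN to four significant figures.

γ = 1.102 × 9.81 = 10.81062 kN/m³.
The centroid of a semicircle lies 4r/(3π) = 0.891268 m from the diameter, here below the top edge, so the centroid depth is h_c = 0.891268 m.
A = πr²/2 = π × 2.1²/2 = 6.92721 m².
Resultant F = γ·h_c·A = 10.81062 × 0.891268 × 6.92721 = 66.7448 kN.

F ≈ 66.74 kN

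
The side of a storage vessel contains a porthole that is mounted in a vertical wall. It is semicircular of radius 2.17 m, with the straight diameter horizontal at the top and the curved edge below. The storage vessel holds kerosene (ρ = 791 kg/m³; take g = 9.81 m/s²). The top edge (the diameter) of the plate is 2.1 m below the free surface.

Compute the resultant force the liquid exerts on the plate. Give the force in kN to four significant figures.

F ≈ 173.4 kN

γ = ρg = 791 × 9.81 / 1000 = 7.75971 kN/m³.
The centroid of a semicircle lies 4r/(3π) = 0.920977 m from the diameter, here below the top edge, so the centroid depth is h_c = 2.1 + 0.920977 = 3.02098 m.
A = πr²/2 = π × 2.17²/2 = 7.39672 m².
Resultant F = γ·h_c·A = 7.75971 × 3.02098 × 7.39672 = 173.393 kN.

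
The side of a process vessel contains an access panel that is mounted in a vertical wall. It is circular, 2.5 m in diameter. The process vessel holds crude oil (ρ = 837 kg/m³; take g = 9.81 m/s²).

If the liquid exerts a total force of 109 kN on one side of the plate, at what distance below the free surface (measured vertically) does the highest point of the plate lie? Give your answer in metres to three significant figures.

d_top ≈ 1.45 m

γ = ρg = 837 × 9.81 / 1000 = 8.21097 kN/m³.
A = π(1.25)² = 4.90874 m².
From F = γ·h_c·A, the centroid depth is h_c = 109/(8.21097 × 4.90874) = 2.70434 m.
The centroid is at the centre, 1.25 m below the top of the plate, so the highest point sits at h_top = 2.70434 − 1.25 = 1.45434 m below the surface.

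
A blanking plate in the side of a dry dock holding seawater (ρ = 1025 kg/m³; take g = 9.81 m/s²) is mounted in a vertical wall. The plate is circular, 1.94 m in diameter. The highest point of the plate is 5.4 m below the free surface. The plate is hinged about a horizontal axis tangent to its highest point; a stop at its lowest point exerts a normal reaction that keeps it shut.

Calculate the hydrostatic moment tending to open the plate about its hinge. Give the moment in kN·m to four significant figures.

M ≈ 190.6 kN·m

γ = ρg = 1025 × 9.81 / 1000 = 10.05525 kN/m³.
The centroid is at the centre, 0.97 m below the top of the plate, so the centroid depth is h_c = 5.4 + 0.97 = 6.37 m.
A = π(0.97)² = 2.95592 m².
Resultant F = γ·h_c·A = 10.05525 × 6.37 × 2.95592 = 189.332 kN.
I_c = πr⁴/4 = π × 0.97⁴/4 = 0.695307 m⁴.
Centre of pressure: y_p = y_c + I_c/(y_c·A) = 6.37 + 0.695307/(6.37 × 2.95592) = 6.37 + 0.036927 = 6.40693 m along the plane.
The resultant acts 0.97 + 0.036927 = 1.00693 m (along the plate) below the hinge at the top edge, so the moment about the hinge is M = F × 1.00693 = 189.332 × 1.00693 = 190.644 kN·m.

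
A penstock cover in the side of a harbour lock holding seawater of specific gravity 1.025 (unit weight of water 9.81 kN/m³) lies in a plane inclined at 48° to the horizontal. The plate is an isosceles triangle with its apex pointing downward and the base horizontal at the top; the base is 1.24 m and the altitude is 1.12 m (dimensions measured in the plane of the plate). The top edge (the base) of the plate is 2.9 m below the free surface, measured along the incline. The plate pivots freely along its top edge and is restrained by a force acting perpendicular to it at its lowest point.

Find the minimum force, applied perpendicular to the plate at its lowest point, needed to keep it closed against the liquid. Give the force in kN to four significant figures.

γ = 1.025 × 9.81 = 10.05525 kN/m³.
Let θ = 48° be the plate's angle to the horizontal; measure y along the incline from where the plane meets the free surface. Vertical depth h = y·sinθ with sinθ = 0.743145.
With the apex down, the centroid sits h/3 = 1.12/3 = 0.373333 m below the base (the top edge), so y_c = 2.9 + 0.373333 = 3.27333 m and h_c = 3.27333 × 0.743145 = 2.43256 m.
A = ½ × 1.24 × 1.12 = 0.6944 m².
Resultant F = γ·h_c·A = 10.05525 × 2.43256 × 0.6944 = 16.985 kN.
I_c = b·h³/36 = 1.24 × 1.12³/36 = 0.048392 m⁴.
Centre of pressure: y_p = y_c + I_c/(y_c·A) = 3.27333 + 0.048392/(3.27333 × 0.6944) = 3.27333 + 0.0212899 = 3.29462 m along the plane.
The resultant acts 0.373333 + 0.0212899 = 0.394623 m (along the plate) below the hinge at the top edge, so the moment about the hinge is M = F × 0.394623 = 16.985 × 0.394623 = 6.70267 kN·m.
A normal force at the bottom, 1.12 m from the hinge, must supply this moment: P = 6.70267/1.12 = 5.98453 kN.

P ≈ 5.985 kN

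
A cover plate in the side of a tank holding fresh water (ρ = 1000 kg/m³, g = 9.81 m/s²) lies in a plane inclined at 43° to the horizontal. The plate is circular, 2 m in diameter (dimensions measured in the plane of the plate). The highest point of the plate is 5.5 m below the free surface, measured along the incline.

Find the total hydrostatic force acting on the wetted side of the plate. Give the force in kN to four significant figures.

γ = ρg = 1000 × 9.81 = 9810 N/m³ = 9.81 kN/m³.
Let θ = 43° be the plate's angle to the horizontal; measure y along the incline from where the plane meets the free surface. Vertical depth h = y·sinθ with sinθ = 0.681998.
The centroid is at the centre, 1 m below the top of the plate, so y_c = 5.5 + 1 = 6.5 m and h_c = 6.5 × 0.681998 = 4.43299 m.
A = π(1)² = 3.14159 m².
Resultant F = γ·h_c·A = 9.81 × 4.43299 × 3.14159 = 136.62 kN.

F ≈ 136.6 kN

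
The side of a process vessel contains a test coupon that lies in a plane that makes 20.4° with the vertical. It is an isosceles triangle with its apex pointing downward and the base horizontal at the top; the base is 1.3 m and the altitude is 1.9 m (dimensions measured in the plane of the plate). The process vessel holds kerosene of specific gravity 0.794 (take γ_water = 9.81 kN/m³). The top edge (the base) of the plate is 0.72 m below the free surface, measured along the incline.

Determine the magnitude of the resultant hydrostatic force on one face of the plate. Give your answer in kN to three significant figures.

F ≈ 12.2 kN

γ = 0.794 × 9.81 = 7.78914 kN/m³.
The plate makes 20.4° with the vertical, i.e. θ = 90° − 20.4° = 69.6° to the horizontal. Measuring y along the incline from the free-surface line, vertical depth h = y·sinθ with sinθ = 0.937282.
With the apex down, the centroid sits h/3 = 1.9/3 = 0.633333 m below the base (the top edge), so y_c = 0.72 + 0.633333 = 1.35333 m and h_c = 1.35333 × 0.937282 = 1.26845 m.
A = ½ × 1.3 × 1.9 = 1.235 m².
Resultant F = γ·h_c·A = 7.78914 × 1.26845 × 1.235 = 12.202 kN.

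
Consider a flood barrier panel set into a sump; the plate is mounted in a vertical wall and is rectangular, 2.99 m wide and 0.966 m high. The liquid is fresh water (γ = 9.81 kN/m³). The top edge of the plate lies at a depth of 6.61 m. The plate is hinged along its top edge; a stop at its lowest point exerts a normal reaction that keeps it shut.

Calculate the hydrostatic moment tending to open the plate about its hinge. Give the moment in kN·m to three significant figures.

M ≈ 99.3 kN·m

γ = 9.81 kN/m³.
The centroid lies 0.966/2 = 0.483 m below the top edge, so the centroid depth is h_c = 6.61 + 0.483 = 7.093 m.
A = 2.99 × 0.966 = 2.88834 m².
Resultant F = γ·h_c·A = 9.81 × 7.093 × 2.88834 = 200.977 kN.
I_c = b·h³/12 = 2.99 × 0.966³/12 = 0.224606 m⁴.
Centre of pressure: y_p = y_c + I_c/(y_c·A) = 7.093 + 0.224606/(7.093 × 2.88834) = 7.093 + 0.0109633 = 7.10396 m along the plane.
The resultant acts 0.483 + 0.0109633 = 0.493963 m (along the plate) below the hinge at the top edge, so the moment about the hinge is M = F × 0.493963 = 200.977 × 0.493963 = 99.2752 kN·m.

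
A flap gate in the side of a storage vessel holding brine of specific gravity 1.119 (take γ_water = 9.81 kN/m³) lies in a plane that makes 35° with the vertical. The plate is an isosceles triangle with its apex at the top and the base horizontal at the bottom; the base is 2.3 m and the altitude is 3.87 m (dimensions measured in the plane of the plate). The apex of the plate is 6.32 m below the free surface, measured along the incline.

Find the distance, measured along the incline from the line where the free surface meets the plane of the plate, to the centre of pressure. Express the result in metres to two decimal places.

γ = 1.119 × 9.81 = 10.97739 kN/m³.
The plate makes 35° with the vertical, i.e. θ = 90° − 35° = 55° to the horizontal. Measuring y along the incline from the free-surface line, vertical depth h = y·sinθ with sinθ = 0.819152.
With the apex up, the centroid sits 2h/3 = 2 × 3.87/3 = 2.58 m below the apex, so y_c = 6.32 + 2.58 = 8.9 m and h_c = 8.9 × 0.819152 = 7.29045 m.
A = ½ × 2.3 × 3.87 = 4.4505 m².
Resultant F = γ·h_c·A = 10.97739 × 7.29045 × 4.4505 = 356.174 kN.
I_c = b·h³/36 = 2.3 × 3.87³/36 = 3.70304 m⁴.
Centre of pressure: y_p = y_c + I_c/(y_c·A) = 8.9 + 3.70304/(8.9 × 4.4505) = 8.9 + 0.0934888 = 8.99349 m along the plane.

y_p = 8.99 m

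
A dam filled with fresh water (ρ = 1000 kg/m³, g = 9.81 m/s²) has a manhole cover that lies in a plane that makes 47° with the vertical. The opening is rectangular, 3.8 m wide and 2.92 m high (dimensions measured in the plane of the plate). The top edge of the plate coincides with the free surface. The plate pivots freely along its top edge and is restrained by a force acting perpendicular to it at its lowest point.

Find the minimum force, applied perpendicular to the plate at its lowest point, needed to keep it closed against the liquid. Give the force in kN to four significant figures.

P ≈ 72.26 kN

γ = ρg = 1000 × 9.81 = 9810 N/m³ = 9.81 kN/m³.
The plate makes 47° with the vertical, i.e. θ = 90° − 47° = 43° to the horizontal. Measuring y along the incline from the free-surface line, vertical depth h = y·sinθ with sinθ = 0.681998.
The centroid lies 2.92/2 = 1.46 m below the top edge, so y_c = 1.46 m and h_c = 1.46 × 0.681998 = 0.995717 m.
A = 3.8 × 2.92 = 11.096 m².
Resultant F = γ·h_c·A = 9.81 × 0.995717 × 11.096 = 108.386 kN.
I_c = b·h³/12 = 3.8 × 2.92³/12 = 7.88408 m⁴.
Centre of pressure: y_p = y_c + I_c/(y_c·A) = 1.46 + 7.88408/(1.46 × 11.096) = 1.46 + 0.486667 = 1.94667 m along the plane.
The resultant acts 1.46 + 0.486667 = 1.94667 m (along the plate) below the hinge at the top edge, so the moment about the hinge is M = F × 1.94667 = 108.386 × 1.94667 = 210.992 kN·m.
A normal force at the bottom, 2.92 m from the hinge, must supply this moment: P = 210.992/2.92 = 72.2575 kN.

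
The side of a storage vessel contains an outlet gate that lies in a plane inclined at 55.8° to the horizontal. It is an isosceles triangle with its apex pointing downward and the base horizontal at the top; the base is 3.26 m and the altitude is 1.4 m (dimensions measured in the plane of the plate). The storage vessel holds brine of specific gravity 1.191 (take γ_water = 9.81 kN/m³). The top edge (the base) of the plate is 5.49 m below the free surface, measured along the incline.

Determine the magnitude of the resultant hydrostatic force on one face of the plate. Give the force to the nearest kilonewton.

γ = 1.191 × 9.81 = 11.68371 kN/m³.
Let θ = 55.8° be the plate's angle to the horizontal; measure y along the incline from where the plane meets the free surface. Vertical depth h = y·sinθ with sinθ = 0.827081.
With the apex down, the centroid sits h/3 = 1.4/3 = 0.466667 m below the base (the top edge), so y_c = 5.49 + 0.466667 = 5.95667 m and h_c = 5.95667 × 0.827081 = 4.92665 m.
A = ½ × 3.26 × 1.4 = 2.282 m².
Resultant F = γ·h_c·A = 11.68371 × 4.92665 × 2.282 = 131.355 kN.

F ≈ 131 kN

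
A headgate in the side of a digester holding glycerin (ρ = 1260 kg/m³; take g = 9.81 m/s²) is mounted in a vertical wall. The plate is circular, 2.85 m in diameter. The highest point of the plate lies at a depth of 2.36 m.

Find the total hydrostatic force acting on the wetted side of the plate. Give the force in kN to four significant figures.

F ≈ 298.5 kN

γ = ρg = 1260 × 9.81 / 1000 = 12.3606 kN/m³.
The centroid is at the centre, 1.425 m below the top of the plate, so the centroid depth is h_c = 2.36 + 1.425 = 3.785 m.
A = π(1.425)² = 6.3794 m².
Resultant F = γ·h_c·A = 12.3606 × 3.785 × 6.3794 = 298.459 kN.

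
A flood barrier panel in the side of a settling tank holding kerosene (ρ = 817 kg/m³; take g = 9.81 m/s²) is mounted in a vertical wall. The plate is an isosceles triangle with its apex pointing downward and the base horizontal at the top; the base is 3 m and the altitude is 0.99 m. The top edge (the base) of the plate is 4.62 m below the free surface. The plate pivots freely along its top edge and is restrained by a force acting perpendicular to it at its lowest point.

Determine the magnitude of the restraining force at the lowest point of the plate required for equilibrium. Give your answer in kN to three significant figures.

γ = ρg = 817 × 9.81 / 1000 = 8.01477 kN/m³.
With the apex down, the centroid sits h/3 = 0.99/3 = 0.33 m below the base (the top edge), so the centroid depth is h_c = 4.62 + 0.33 = 4.95 m.
A = ½ × 3 × 0.99 = 1.485 m².
Resultant F = γ·h_c·A = 8.01477 × 4.95 × 1.485 = 58.9146 kN.
I_c = b·h³/36 = 3 × 0.99³/36 = 0.0808583 m⁴.
Centre of pressure: y_p = y_c + I_c/(y_c·A) = 4.95 + 0.0808583/(4.95 × 1.485) = 4.95 + 0.011 = 4.961 m along the plane.
The resultant acts 0.33 + 0.011 = 0.341 m (along the plate) below the hinge at the top edge, so the moment about the hinge is M = F × 0.341 = 58.9146 × 0.341 = 20.0899 kN·m.
A normal force at the bottom, 0.99 m from the hinge, must supply this moment: P = 20.0899/0.99 = 20.2928 kN.

P ≈ 20.3 kN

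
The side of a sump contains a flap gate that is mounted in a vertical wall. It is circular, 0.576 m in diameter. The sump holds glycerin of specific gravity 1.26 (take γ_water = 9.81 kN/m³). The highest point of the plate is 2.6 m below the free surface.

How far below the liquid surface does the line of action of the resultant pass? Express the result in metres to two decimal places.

h_p = 2.90 m

γ = 1.26 × 9.81 = 12.3606 kN/m³.
The centroid is at the centre, 0.288 m below the top of the plate, so the centroid depth is h_c = 2.6 + 0.288 = 2.888 m.
A = π(0.288)² = 0.260576 m².
Resultant F = γ·h_c·A = 12.3606 × 2.888 × 0.260576 = 9.30189 kN.
I_c = πr⁴/4 = π × 0.288⁴/4 = 0.00540331 m⁴.
Centre of pressure: y_p = y_c + I_c/(y_c·A) = 2.888 + 0.00540331/(2.888 × 0.260576) = 2.888 + 0.00718006 = 2.89518 m along the plane.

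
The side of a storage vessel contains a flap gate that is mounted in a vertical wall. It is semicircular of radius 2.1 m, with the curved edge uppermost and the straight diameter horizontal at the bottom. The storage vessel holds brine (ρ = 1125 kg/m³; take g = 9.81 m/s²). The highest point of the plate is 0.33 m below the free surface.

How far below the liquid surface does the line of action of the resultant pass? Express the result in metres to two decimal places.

γ = ρg = 1125 × 9.81 / 1000 = 11.03625 kN/m³.
The centroid lies 4r/(3π) = 0.891268 m above the diameter, so r − 4r/(3π) = 2.1 − 0.891268 = 1.20873 m below the topmost point, so the centroid depth is h_c = 0.33 + 1.20873 = 1.53873 m.
A = πr²/2 = π × 2.1²/2 = 6.92721 m².
Resultant F = γ·h_c·A = 11.03625 × 1.53873 × 6.92721 = 117.637 kN.
I_c = (π/8 − 8/(9π))·r⁴ = 0.109757 × 2.1⁴ = 2.13457 m⁴.
Centre of pressure: y_p = y_c + I_c/(y_c·A) = 1.53873 + 2.13457/(1.53873 × 6.92721) = 1.53873 + 0.200258 = 1.73899 m along the plane.

h_p = 1.74 m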